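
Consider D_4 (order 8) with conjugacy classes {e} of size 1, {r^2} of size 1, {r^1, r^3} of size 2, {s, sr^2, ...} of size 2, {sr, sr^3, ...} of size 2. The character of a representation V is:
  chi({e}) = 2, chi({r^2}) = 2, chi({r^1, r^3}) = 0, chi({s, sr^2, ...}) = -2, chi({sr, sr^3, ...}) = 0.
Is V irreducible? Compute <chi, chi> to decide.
Not irreducible (reducible): <chi, chi> = 2 > 1.

Solution. <chi, chi> = (1/|G|) sum_C |C| * |chi(C)|^2 = (1/8)[1*|2|^2 + 1*|2|^2 + 2*|0|^2 + 2*|-2|^2 + 2*|0|^2]
  = (1/8)[(4) + (4) + (0) + (8) + (0)] = 16/8 = 2.
A character is irreducible iff <chi, chi> = 1, so this representation is reducible.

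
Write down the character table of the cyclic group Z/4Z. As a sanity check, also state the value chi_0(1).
Character table of Z/4Z (irreps indexed chi_0,...,chi_3 with chi_k(m) = zeta_4^(k*m), zeta_4 = exp(2*pi*i/4)):
  irrep \ class  {0} (size 1)  {1} (size 1)  {2} (size 1)  {3} (size 1)
  chi_0          1             1             1             1           
  chi_1          1             I             -1            -I          
  chi_2          1             -1            1             -1          
  chi_3          1             -I            -1            I           

Spot check: chi_0(1) = zeta_4^(0*1) = zeta_4^0 = 1.

Derivation: Z/4Z is abelian, so all 4 irreducible complex representations are 1-dimensional. They are given by chi_k(m) = zeta_4^(k*m) for k = 0,...,3. Row orthogonality: sum_m chi_k(m) conj(chi_l(m)) = 4 * [k = l].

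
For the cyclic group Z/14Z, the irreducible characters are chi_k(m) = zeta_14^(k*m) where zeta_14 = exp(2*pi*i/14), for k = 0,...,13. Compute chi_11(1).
chi_11(1) = zeta_14^11 = exp(-3*I*pi/7)

Explanation: chi_11(1) = zeta_14^(11*1) = zeta_14^11. Since zeta_14^14 = 1, this equals zeta_14^11 = exp(2*pi*i*11/14) = exp(-3*I*pi/7).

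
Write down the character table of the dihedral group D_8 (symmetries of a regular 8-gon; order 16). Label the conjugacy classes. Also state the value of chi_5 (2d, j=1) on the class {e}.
Conjugacy classes: {e} of size 1, {r^4} of size 1, {r^1, r^7} of size 2, {r^2, r^6} of size 2, {r^3, r^5} of size 2, {s, sr^2, ...} of size 4, {sr, sr^3, ...} of size 4.
Character table:
  irrep \ class              {e} (size 1)  {r^4} (size 1)  {r^1, r^7} (size 2)  {r^2, r^6} (size 2)  {r^3, r^5} (size 2)  {s, sr^2, ...} (size 4)  {sr, sr^3, ...} (size 4)
  chi_1 (triv)               1             1               1                    1                    1                    1                        1                       
  chi_2 (sign: r->1, s->-1)  1             1               1                    1                    1                    -1                       -1                      
  chi_3 (r->-1, s->1)        1             1               -1                   1                    -1                   1                        -1                      
  chi_4 (r->-1, s->-1)       1             1               -1                   1                    -1                   -1                       1                       
  chi_5 (2d, j=1)            2             -2              sqrt(2)              0                    -sqrt(2)             0                        0                       
  chi_6 (2d, j=2)            2             2               0                    -2                   0                    0                        0                       
  chi_7 (2d, j=3)            2             -2              -sqrt(2)             0                    sqrt(2)              0                        0                       

Spot check: chi_5 (2d, j=1) on {e} = 2.

Proof sketch: D_8 has order 2*8 = 16 with 7 conjugacy classes, hence 7 irreducibles. Sum of squared dims 1 + 1 + 1 + 1 + 4 + 4 + 4 = 16 = |G|. Linear characters come from the abelianisation; the 2-dimensional irreps have character r^k -> 2*cos(2*pi*j*k/8), reflections -> 0.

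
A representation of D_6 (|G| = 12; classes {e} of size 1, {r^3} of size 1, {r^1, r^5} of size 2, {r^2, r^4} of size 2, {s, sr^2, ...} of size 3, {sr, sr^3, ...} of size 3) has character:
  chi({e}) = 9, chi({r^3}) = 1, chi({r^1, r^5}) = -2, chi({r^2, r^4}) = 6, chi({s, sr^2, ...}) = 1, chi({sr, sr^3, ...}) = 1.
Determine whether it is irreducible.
Not irreducible (reducible): <chi, chi> = 14 > 1.

Justification: <chi, chi> = (1/|G|) sum_C |C| * |chi(C)|^2 = (1/12)[1*|9|^2 + 1*|1|^2 + 2*|-2|^2 + 2*|6|^2 + 3*|1|^2 + 3*|1|^2]
  = (1/12)[(81) + (1) + (8) + (72) + (3) + (3)] = 168/12 = 14.
A character is irreducible iff <chi, chi> = 1, so this representation is reducible.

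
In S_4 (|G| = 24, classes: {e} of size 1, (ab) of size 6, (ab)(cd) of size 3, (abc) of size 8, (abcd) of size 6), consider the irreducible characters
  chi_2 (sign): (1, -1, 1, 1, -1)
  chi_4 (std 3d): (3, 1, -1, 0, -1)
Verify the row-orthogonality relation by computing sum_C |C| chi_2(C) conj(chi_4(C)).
Sum = 0; so <chi_2, chi_4> = 0 (distinct irreducibles are orthogonal).

Reasoning: Compute term by term over conjugacy classes (|C| * chi_2(C) * conj(chi_4(C))):
  1*(1)*conj(3) + 6*(-1)*conj(1) + 3*(1)*conj(-1) + 8*(1)*conj(0) + 6*(-1)*conj(-1)
  = (3) + (-6) + (-3) + (0) + (6)
  = 0.
Dividing by |G| = 24 gives 0/24 = 0, matching the row-orthogonality relation <chi_2, chi_4> = [chi_2 = chi_4].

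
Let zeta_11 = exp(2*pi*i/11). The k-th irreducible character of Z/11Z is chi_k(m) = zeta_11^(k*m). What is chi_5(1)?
chi_5(1) = zeta_11^5 = exp(10*I*pi/11)

Details: chi_5(1) = zeta_11^(5*1) = zeta_11^5. Since zeta_11^11 = 1, this equals zeta_11^5 = exp(2*pi*i*5/11) = exp(10*I*pi/11).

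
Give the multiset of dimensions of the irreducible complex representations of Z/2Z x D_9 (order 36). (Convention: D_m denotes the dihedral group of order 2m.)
Dimensions: 1, 1, 1, 1, 2, 2, 2, 2, 2, 2, 2, 2

Proof sketch: There are 12 irreducibles (= number of conjugacy classes). Their dimensions d_i satisfy sum d_i^2 = |G| = 36: 1 + 1 + 1 + 1 + 4 + 4 + 4 + 4 + 4 + 4 + 4 + 4 = 36. (For the product with Z/2Z: each of the 2 1-dim characters of Z/2Z tensors with each irrep of D_9, giving 2 copies of each D_9-dimension.)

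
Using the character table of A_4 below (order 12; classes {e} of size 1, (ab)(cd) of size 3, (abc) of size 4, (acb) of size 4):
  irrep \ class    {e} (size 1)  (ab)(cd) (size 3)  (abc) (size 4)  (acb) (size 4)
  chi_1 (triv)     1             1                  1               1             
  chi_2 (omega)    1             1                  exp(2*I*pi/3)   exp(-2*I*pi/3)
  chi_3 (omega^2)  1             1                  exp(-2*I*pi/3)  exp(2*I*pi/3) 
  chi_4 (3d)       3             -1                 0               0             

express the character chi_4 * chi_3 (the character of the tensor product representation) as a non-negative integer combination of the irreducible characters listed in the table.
chi_4 tensor chi_3 = chi_4 (all other irreducibles have multiplicity 0).

Argument: The character of a tensor product is the pointwise product (chi_4 * chi_3)(C) = chi_4(C) * chi_3(C):
  {e}: (3)*(1), (ab)(cd): (-1)*(1), (abc): (0)*(exp(-2*I*pi/3)), (acb): (0)*(exp(2*I*pi/3))
so (chi_4 * chi_3) takes values
  {e} -> 3, (ab)(cd) -> -1, (abc) -> 0, (acb) -> 0.
Now take the inner product of this character with each irreducible chi from the table, <chi_4*chi_3, chi> = (1/12) sum_C |C| (chi_4*chi_3)(C) conj(chi(C)):
  <chi_4*chi_3, chi_1> = (1/12)[1*(3)*conj(1) + 3*(-1)*conj(1) + 4*(0)*conj(1) + 4*(0)*conj(1)]
      = (1/12)[(3) + (-3) + (0) + (0)] = 0/12 = 0
  <chi_4*chi_3, chi_2> = (1/12)[1*(3)*conj(1) + 3*(-1)*conj(1) + 4*(0)*conj(exp(2*I*pi/3)) + 4*(0)*conj(exp(-2*I*pi/3))]
      = (1/12)[(3) + (-3) + (0) + (0)] = 0/12 = 0
  <chi_4*chi_3, chi_3> = (1/12)[1*(3)*conj(1) + 3*(-1)*conj(1) + 4*(0)*conj(exp(-2*I*pi/3)) + 4*(0)*conj(exp(2*I*pi/3))]
      = (1/12)[(3) + (-3) + (0) + (0)] = 0/12 = 0
  <chi_4*chi_3, chi_4> = (1/12)[1*(3)*conj(3) + 3*(-1)*conj(-1) + 4*(0)*conj(0) + 4*(0)*conj(0)]
      = (1/12)[(9) + (3) + (0) + (0)] = 12/12 = 1
(Exp terms are combined using exp(i*s)*conj(exp(i*t)) = exp(i*(s-t)), and sums of them are collapsed using the identity that for every m > 1 the m distinct m-th roots of unity sum to 0, e.g. 1 + exp(2*I*pi/3) + exp(-2*I*pi/3) = 0.)
Hence the multiplicities are chi_4: 1. Dimension check: dim(chi_4)*dim(chi_3) = 3*1 = 3 and sum (mult * dim) = 1*3 = 3.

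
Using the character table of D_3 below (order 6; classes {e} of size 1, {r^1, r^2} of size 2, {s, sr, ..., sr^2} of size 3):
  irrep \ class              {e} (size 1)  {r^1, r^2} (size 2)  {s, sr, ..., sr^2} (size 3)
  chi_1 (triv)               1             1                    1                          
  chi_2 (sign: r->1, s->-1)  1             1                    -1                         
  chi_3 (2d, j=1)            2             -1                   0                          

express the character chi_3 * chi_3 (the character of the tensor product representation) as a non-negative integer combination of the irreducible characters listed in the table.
chi_3 tensor chi_3 = chi_1 + chi_2 + chi_3 (all other irreducibles have multiplicity 0).

The character of a tensor product is the pointwise product (chi_3 * chi_3)(C) = chi_3(C) * chi_3(C):
  {e}: (2)*(2), {r^1, r^2}: (-1)*(-1), {s, sr, ..., sr^2}: (0)*(0)
so (chi_3 * chi_3) takes values
  {e} -> 4, {r^1, r^2} -> 1, {s, sr, ..., sr^2} -> 0.
Now take the inner product of this character with each irreducible chi from the table, <chi_3*chi_3, chi> = (1/6) sum_C |C| (chi_3*chi_3)(C) conj(chi(C)):
  <chi_3*chi_3, chi_1> = (1/6)[1*(4)*conj(1) + 2*(1)*conj(1) + 3*(0)*conj(1)]
      = (1/6)[(4) + (2) + (0)] = 6/6 = 1
  <chi_3*chi_3, chi_2> = (1/6)[1*(4)*conj(1) + 2*(1)*conj(1) + 3*(0)*conj(-1)]
      = (1/6)[(4) + (2) + (0)] = 6/6 = 1
  <chi_3*chi_3, chi_3> = (1/6)[1*(4)*conj(2) + 2*(1)*conj(-1) + 3*(0)*conj(0)]
      = (1/6)[(8) + (-2) + (0)] = 6/6 = 1
Hence the multiplicities are chi_1: 1, chi_2: 1, chi_3: 1. Dimension check: dim(chi_3)*dim(chi_3) = 2*2 = 4 and sum (mult * dim) = 1*1 + 1*1 + 1*2 = 4.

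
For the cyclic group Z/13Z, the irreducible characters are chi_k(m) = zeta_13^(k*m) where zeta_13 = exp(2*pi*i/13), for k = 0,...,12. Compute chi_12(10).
chi_12(10) = zeta_13^120 = exp(6*I*pi/13)

Justification: chi_12(10) = zeta_13^(12*10) = zeta_13^120. Since zeta_13^13 = 1, this equals zeta_13^3 = exp(2*pi*i*3/13) = exp(6*I*pi/13).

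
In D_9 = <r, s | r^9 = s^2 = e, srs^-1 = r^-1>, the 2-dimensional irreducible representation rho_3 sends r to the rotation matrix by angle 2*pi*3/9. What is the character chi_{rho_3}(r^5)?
chi_{rho_3}(r^5) = 2*cos(2*pi*3*5/9) = -1

rho_3(r^5) is rotation by angle 2*pi*3*5/9, whose trace is 2*cos(2*pi*3*5/9) = -1.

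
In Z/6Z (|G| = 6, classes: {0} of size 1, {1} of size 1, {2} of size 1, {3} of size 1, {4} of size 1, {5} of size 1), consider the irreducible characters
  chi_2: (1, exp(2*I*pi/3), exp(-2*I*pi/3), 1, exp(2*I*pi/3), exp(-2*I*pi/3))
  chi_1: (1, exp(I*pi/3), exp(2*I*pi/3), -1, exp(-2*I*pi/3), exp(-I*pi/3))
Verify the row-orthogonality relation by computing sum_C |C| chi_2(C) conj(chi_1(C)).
Sum = 0; so <chi_2, chi_1> = 0 (distinct irreducibles are orthogonal).

Argument: Compute term by term over conjugacy classes (|C| * chi_2(C) * conj(chi_1(C))):
  1*(1)*conj(1) + 1*(exp(2*I*pi/3))*conj(exp(I*pi/3)) + 1*(exp(-2*I*pi/3))*conj(exp(2*I*pi/3)) + 1*(1)*conj(-1) + 1*(exp(2*I*pi/3))*conj(exp(-2*I*pi/3)) + 1*(exp(-2*I*pi/3))*conj(exp(-I*pi/3))
  = (1) + (exp(I*pi/3)) + (exp(2*I*pi/3)) + (-1) + (exp(-2*I*pi/3)) + (exp(-I*pi/3))
  = 0.
(Exp terms are combined using exp(i*s)*conj(exp(i*t)) = exp(i*(s-t)), and sums of them are collapsed using the identity that for every m > 1 the m distinct m-th roots of unity sum to 0, e.g. 1 + exp(2*I*pi/3) + exp(-2*I*pi/3) = 0.)
Dividing by |G| = 6 gives 0/6 = 0, matching the row-orthogonality relation <chi_2, chi_1> = [chi_2 = chi_1].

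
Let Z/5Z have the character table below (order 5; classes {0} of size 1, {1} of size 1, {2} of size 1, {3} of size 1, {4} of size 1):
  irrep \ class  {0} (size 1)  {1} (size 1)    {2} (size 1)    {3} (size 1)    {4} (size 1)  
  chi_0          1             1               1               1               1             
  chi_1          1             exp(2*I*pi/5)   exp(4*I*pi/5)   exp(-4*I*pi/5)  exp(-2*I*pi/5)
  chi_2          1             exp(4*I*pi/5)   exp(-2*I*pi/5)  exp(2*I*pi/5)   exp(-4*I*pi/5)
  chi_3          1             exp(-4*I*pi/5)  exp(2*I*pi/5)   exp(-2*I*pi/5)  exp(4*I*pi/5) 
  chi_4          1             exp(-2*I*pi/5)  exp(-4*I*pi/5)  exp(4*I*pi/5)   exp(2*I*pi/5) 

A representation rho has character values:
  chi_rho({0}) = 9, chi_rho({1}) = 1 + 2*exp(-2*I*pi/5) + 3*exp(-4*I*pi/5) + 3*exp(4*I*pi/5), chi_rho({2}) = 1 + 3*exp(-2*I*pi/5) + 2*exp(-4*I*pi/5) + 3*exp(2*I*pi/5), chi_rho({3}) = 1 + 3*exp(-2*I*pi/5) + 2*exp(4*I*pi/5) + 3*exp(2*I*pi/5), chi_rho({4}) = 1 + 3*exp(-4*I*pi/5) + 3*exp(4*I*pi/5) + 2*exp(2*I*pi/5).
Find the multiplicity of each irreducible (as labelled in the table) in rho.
Multiplicities: chi_0: 1, chi_1: 0, chi_2: 3, chi_3: 3, chi_4: 2.

Solution. Use <chi_rho, chi> = (1/|G|) sum_C |C| * chi_rho(C) * conj(chi(C)) with |G| = 5 for each irreducible chi in the table:
  <chi_rho, chi_0> = (1/5)[1*(9)*conj(1) + 1*(1 + 2*exp(-2*I*pi/5) + 3*exp(-4*I*pi/5) + 3*exp(4*I*pi/5))*conj(1) + 1*(1 + 3*exp(-2*I*pi/5) + 2*exp(-4*I*pi/5) + 3*exp(2*I*pi/5))*conj(1) + 1*(1 + 3*exp(-2*I*pi/5) + 2*exp(4*I*pi/5) + 3*exp(2*I*pi/5))*conj(1) + 1*(1 + 3*exp(-4*I*pi/5) + 3*exp(4*I*pi/5) + 2*exp(2*I*pi/5))*conj(1)]
      = (1/5)[(9) + (1 + 2*exp(-2*I*pi/5) + 3*exp(-4*I*pi/5) + 3*exp(4*I*pi/5)) + (1 + 3*exp(-2*I*pi/5) + 2*exp(-4*I*pi/5) + 3*exp(2*I*pi/5)) + (1 + 3*exp(-2*I*pi/5) + 2*exp(4*I*pi/5) + 3*exp(2*I*pi/5)) + (1 + 3*exp(-4*I*pi/5) + 3*exp(4*I*pi/5) + 2*exp(2*I*pi/5))] = 5/5 = 1
  <chi_rho, chi_1> = (1/5)[1*(9)*conj(1) + 1*(1 + 2*exp(-2*I*pi/5) + 3*exp(-4*I*pi/5) + 3*exp(4*I*pi/5))*conj(exp(2*I*pi/5)) + 1*(1 + 3*exp(-2*I*pi/5) + 2*exp(-4*I*pi/5) + 3*exp(2*I*pi/5))*conj(exp(4*I*pi/5)) + 1*(1 + 3*exp(-2*I*pi/5) + 2*exp(4*I*pi/5) + 3*exp(2*I*pi/5))*conj(exp(-4*I*pi/5)) + 1*(1 + 3*exp(-4*I*pi/5) + 3*exp(4*I*pi/5) + 2*exp(2*I*pi/5))*conj(exp(-2*I*pi/5))]
      = (1/5)[(9) + (2*exp(-4*I*pi/5) + exp(-2*I*pi/5) + 3*exp(4*I*pi/5) + 3*exp(2*I*pi/5)) + (3*exp(-2*I*pi/5) + exp(-4*I*pi/5) + 3*exp(4*I*pi/5) + 2*exp(2*I*pi/5)) + (2*exp(-2*I*pi/5) + 3*exp(-4*I*pi/5) + exp(4*I*pi/5) + 3*exp(2*I*pi/5)) + (3*exp(-2*I*pi/5) + 3*exp(-4*I*pi/5) + exp(2*I*pi/5) + 2*exp(4*I*pi/5))] = 0/5 = 0
  <chi_rho, chi_2> = (1/5)[1*(9)*conj(1) + 1*(1 + 2*exp(-2*I*pi/5) + 3*exp(-4*I*pi/5) + 3*exp(4*I*pi/5))*conj(exp(4*I*pi/5)) + 1*(1 + 3*exp(-2*I*pi/5) + 2*exp(-4*I*pi/5) + 3*exp(2*I*pi/5))*conj(exp(-2*I*pi/5)) + 1*(1 + 3*exp(-2*I*pi/5) + 2*exp(4*I*pi/5) + 3*exp(2*I*pi/5))*conj(exp(2*I*pi/5)) + 1*(1 + 3*exp(-4*I*pi/5) + 3*exp(4*I*pi/5) + 2*exp(2*I*pi/5))*conj(exp(-4*I*pi/5))]
      = (1/5)[(9) + (3 + exp(-4*I*pi/5) + 2*exp(4*I*pi/5) + 3*exp(2*I*pi/5)) + (3 + 2*exp(-2*I*pi/5) + exp(2*I*pi/5) + 3*exp(4*I*pi/5)) + (3 + 3*exp(-4*I*pi/5) + exp(-2*I*pi/5) + 2*exp(2*I*pi/5)) + (3 + 3*exp(-2*I*pi/5) + 2*exp(-4*I*pi/5) + exp(4*I*pi/5))] = 15/5 = 3
  <chi_rho, chi_3> = (1/5)[1*(9)*conj(1) + 1*(1 + 2*exp(-2*I*pi/5) + 3*exp(-4*I*pi/5) + 3*exp(4*I*pi/5))*conj(exp(-4*I*pi/5)) + 1*(1 + 3*exp(-2*I*pi/5) + 2*exp(-4*I*pi/5) + 3*exp(2*I*pi/5))*conj(exp(2*I*pi/5)) + 1*(1 + 3*exp(-2*I*pi/5) + 2*exp(4*I*pi/5) + 3*exp(2*I*pi/5))*conj(exp(-2*I*pi/5)) + 1*(1 + 3*exp(-4*I*pi/5) + 3*exp(4*I*pi/5) + 2*exp(2*I*pi/5))*conj(exp(4*I*pi/5))]
      = (1/5)[(9) + (3 + 3*exp(-2*I*pi/5) + exp(4*I*pi/5) + 2*exp(2*I*pi/5)) + (3 + 3*exp(-4*I*pi/5) + exp(-2*I*pi/5) + 2*exp(4*I*pi/5)) + (3 + 2*exp(-4*I*pi/5) + exp(2*I*pi/5) + 3*exp(4*I*pi/5)) + (3 + 2*exp(-2*I*pi/5) + exp(-4*I*pi/5) + 3*exp(2*I*pi/5))] = 15/5 = 3
  <chi_rho, chi_4> = (1/5)[1*(9)*conj(1) + 1*(1 + 2*exp(-2*I*pi/5) + 3*exp(-4*I*pi/5) + 3*exp(4*I*pi/5))*conj(exp(-2*I*pi/5)) + 1*(1 + 3*exp(-2*I*pi/5) + 2*exp(-4*I*pi/5) + 3*exp(2*I*pi/5))*conj(exp(-4*I*pi/5)) + 1*(1 + 3*exp(-2*I*pi/5) + 2*exp(4*I*pi/5) + 3*exp(2*I*pi/5))*conj(exp(4*I*pi/5)) + 1*(1 + 3*exp(-4*I*pi/5) + 3*exp(4*I*pi/5) + 2*exp(2*I*pi/5))*conj(exp(2*I*pi/5))]
      = (1/5)[(9) + (2 + 3*exp(-2*I*pi/5) + 3*exp(-4*I*pi/5) + exp(2*I*pi/5)) + (2 + 3*exp(-4*I*pi/5) + exp(4*I*pi/5) + 3*exp(2*I*pi/5)) + (2 + 3*exp(-2*I*pi/5) + exp(-4*I*pi/5) + 3*exp(4*I*pi/5)) + (2 + exp(-2*I*pi/5) + 3*exp(4*I*pi/5) + 3*exp(2*I*pi/5))] = 10/5 = 2
(Exp terms are combined using exp(i*s)*conj(exp(i*t)) = exp(i*(s-t)), and sums of them are collapsed using the identity that for every m > 1 the m distinct m-th roots of unity sum to 0, e.g. 1 + exp(2*I*pi/3) + exp(-2*I*pi/3) = 0.)
Dimension check: dim(rho) = sum (mult * dim) = 1*1 + 0*1 + 3*1 + 3*1 + 2*1 = 9 = chi_rho(e) = 9.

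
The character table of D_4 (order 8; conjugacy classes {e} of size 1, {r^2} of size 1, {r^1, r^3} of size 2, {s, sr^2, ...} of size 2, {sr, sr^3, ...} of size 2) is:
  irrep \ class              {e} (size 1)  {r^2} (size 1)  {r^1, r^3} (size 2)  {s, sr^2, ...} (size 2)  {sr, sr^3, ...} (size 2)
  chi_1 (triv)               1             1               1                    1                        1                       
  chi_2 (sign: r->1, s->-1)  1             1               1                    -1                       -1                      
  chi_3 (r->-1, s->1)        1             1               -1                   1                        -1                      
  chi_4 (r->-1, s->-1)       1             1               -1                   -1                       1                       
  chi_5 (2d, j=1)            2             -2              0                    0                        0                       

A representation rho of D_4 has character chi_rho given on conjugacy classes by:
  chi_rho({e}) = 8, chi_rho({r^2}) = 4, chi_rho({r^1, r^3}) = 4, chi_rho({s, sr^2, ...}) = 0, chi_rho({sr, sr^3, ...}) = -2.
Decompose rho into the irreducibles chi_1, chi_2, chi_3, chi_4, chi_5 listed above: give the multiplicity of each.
Multiplicities: chi_1: 2, chi_2: 3, chi_3: 1, chi_4: 0, chi_5: 1.

Reasoning: Use <chi_rho, chi> = (1/|G|) sum_C |C| * chi_rho(C) * conj(chi(C)) with |G| = 8 for each irreducible chi in the table:
  <chi_rho, chi_1> = (1/8)[1*(8)*conj(1) + 1*(4)*conj(1) + 2*(4)*conj(1) + 2*(0)*conj(1) + 2*(-2)*conj(1)]
      = (1/8)[(8) + (4) + (8) + (0) + (-4)] = 16/8 = 2
  <chi_rho, chi_2> = (1/8)[1*(8)*conj(1) + 1*(4)*conj(1) + 2*(4)*conj(1) + 2*(0)*conj(-1) + 2*(-2)*conj(-1)]
      = (1/8)[(8) + (4) + (8) + (0) + (4)] = 24/8 = 3
  <chi_rho, chi_3> = (1/8)[1*(8)*conj(1) + 1*(4)*conj(1) + 2*(4)*conj(-1) + 2*(0)*conj(1) + 2*(-2)*conj(-1)]
      = (1/8)[(8) + (4) + (-8) + (0) + (4)] = 8/8 = 1
  <chi_rho, chi_4> = (1/8)[1*(8)*conj(1) + 1*(4)*conj(1) + 2*(4)*conj(-1) + 2*(0)*conj(-1) + 2*(-2)*conj(1)]
      = (1/8)[(8) + (4) + (-8) + (0) + (-4)] = 0/8 = 0
  <chi_rho, chi_5> = (1/8)[1*(8)*conj(2) + 1*(4)*conj(-2) + 2*(4)*conj(0) + 2*(0)*conj(0) + 2*(-2)*conj(0)]
      = (1/8)[(16) + (-8) + (0) + (0) + (0)] = 8/8 = 1
Dimension check: dim(rho) = sum (mult * dim) = 2*1 + 3*1 + 1*1 + 0*1 + 1*2 = 8 = chi_rho(e) = 8.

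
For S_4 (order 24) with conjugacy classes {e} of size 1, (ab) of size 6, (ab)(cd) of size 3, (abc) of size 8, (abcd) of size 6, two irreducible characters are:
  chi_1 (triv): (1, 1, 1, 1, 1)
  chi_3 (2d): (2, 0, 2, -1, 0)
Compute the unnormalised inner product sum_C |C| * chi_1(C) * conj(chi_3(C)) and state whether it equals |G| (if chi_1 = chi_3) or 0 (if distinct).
Sum = 0; so <chi_1, chi_3> = 0 (distinct irreducibles are orthogonal).

Working: Compute term by term over conjugacy classes (|C| * chi_1(C) * conj(chi_3(C))):
  1*(1)*conj(2) + 6*(1)*conj(0) + 3*(1)*conj(2) + 8*(1)*conj(-1) + 6*(1)*conj(0)
  = (2) + (0) + (6) + (-8) + (0)
  = 0.
Dividing by |G| = 24 gives 0/24 = 0, matching the row-orthogonality relation <chi_1, chi_3> = [chi_1 = chi_3].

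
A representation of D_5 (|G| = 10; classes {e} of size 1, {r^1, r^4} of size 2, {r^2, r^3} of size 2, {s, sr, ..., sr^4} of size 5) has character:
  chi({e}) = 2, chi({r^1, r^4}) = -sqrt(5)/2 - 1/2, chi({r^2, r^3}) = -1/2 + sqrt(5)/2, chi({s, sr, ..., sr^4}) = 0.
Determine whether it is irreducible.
Irreducible: <chi, chi> = 1.

Reasoning: <chi, chi> = (1/|G|) sum_C |C| * |chi(C)|^2 = (1/10)[1*|2|^2 + 2*|-sqrt(5)/2 - 1/2|^2 + 2*|-1/2 + sqrt(5)/2|^2 + 5*|0|^2]
  = (1/10)[(4) + (sqrt(5) + 3) + (3 - sqrt(5)) + (0)] = 10/10 = 1.
A character is irreducible iff <chi, chi> = 1, so this representation is irreducible.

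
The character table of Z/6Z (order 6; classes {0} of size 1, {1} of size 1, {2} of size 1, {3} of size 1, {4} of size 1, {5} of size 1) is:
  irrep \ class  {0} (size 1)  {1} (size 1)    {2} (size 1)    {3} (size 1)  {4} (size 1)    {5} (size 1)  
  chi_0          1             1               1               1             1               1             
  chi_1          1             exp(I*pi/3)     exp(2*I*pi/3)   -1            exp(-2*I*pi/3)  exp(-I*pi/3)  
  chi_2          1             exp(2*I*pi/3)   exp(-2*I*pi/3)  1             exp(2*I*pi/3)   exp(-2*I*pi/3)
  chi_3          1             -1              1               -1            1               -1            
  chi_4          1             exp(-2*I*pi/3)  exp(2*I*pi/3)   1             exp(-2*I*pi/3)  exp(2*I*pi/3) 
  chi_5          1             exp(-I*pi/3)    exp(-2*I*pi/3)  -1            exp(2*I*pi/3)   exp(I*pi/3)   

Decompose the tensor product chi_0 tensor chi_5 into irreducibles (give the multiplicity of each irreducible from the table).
chi_0 tensor chi_5 = chi_5 (all other irreducibles have multiplicity 0).

Working: The character of a tensor product is the pointwise product (chi_0 * chi_5)(C) = chi_0(C) * chi_5(C):
  {0}: (1)*(1), {1}: (1)*(exp(-I*pi/3)), {2}: (1)*(exp(-2*I*pi/3)), {3}: (1)*(-1), {4}: (1)*(exp(2*I*pi/3)), {5}: (1)*(exp(I*pi/3))
so (chi_0 * chi_5) takes values
  {0} -> 1, {1} -> exp(-I*pi/3), {2} -> exp(-2*I*pi/3), {3} -> -1, {4} -> exp(2*I*pi/3), {5} -> exp(I*pi/3).
Now take the inner product of this character with each irreducible chi from the table, <chi_0*chi_5, chi> = (1/6) sum_C |C| (chi_0*chi_5)(C) conj(chi(C)):
  <chi_0*chi_5, chi_0> = (1/6)[1*(1)*conj(1) + 1*(exp(-I*pi/3))*conj(1) + 1*(exp(-2*I*pi/3))*conj(1) + 1*(-1)*conj(1) + 1*(exp(2*I*pi/3))*conj(1) + 1*(exp(I*pi/3))*conj(1)]
      = (1/6)[(1) + (exp(-I*pi/3)) + (exp(-2*I*pi/3)) + (-1) + (exp(2*I*pi/3)) + (exp(I*pi/3))] = 0/6 = 0
  <chi_0*chi_5, chi_1> = (1/6)[1*(1)*conj(1) + 1*(exp(-I*pi/3))*conj(exp(I*pi/3)) + 1*(exp(-2*I*pi/3))*conj(exp(2*I*pi/3)) + 1*(-1)*conj(-1) + 1*(exp(2*I*pi/3))*conj(exp(-2*I*pi/3)) + 1*(exp(I*pi/3))*conj(exp(-I*pi/3))]
      = (1/6)[(1) + (exp(-2*I*pi/3)) + (exp(2*I*pi/3)) + (1) + (exp(-2*I*pi/3)) + (exp(2*I*pi/3))] = 0/6 = 0
  <chi_0*chi_5, chi_2> = (1/6)[1*(1)*conj(1) + 1*(exp(-I*pi/3))*conj(exp(2*I*pi/3)) + 1*(exp(-2*I*pi/3))*conj(exp(-2*I*pi/3)) + 1*(-1)*conj(1) + 1*(exp(2*I*pi/3))*conj(exp(2*I*pi/3)) + 1*(exp(I*pi/3))*conj(exp(-2*I*pi/3))]
      = (1/6)[(1) + (-1) + (1) + (-1) + (1) + (-1)] = 0/6 = 0
  <chi_0*chi_5, chi_3> = (1/6)[1*(1)*conj(1) + 1*(exp(-I*pi/3))*conj(-1) + 1*(exp(-2*I*pi/3))*conj(1) + 1*(-1)*conj(-1) + 1*(exp(2*I*pi/3))*conj(1) + 1*(exp(I*pi/3))*conj(-1)]
      = (1/6)[(1) + (-exp(-I*pi/3)) + (exp(-2*I*pi/3)) + (1) + (exp(2*I*pi/3)) + (-exp(I*pi/3))] = 0/6 = 0
  <chi_0*chi_5, chi_4> = (1/6)[1*(1)*conj(1) + 1*(exp(-I*pi/3))*conj(exp(-2*I*pi/3)) + 1*(exp(-2*I*pi/3))*conj(exp(2*I*pi/3)) + 1*(-1)*conj(1) + 1*(exp(2*I*pi/3))*conj(exp(-2*I*pi/3)) + 1*(exp(I*pi/3))*conj(exp(2*I*pi/3))]
      = (1/6)[(1) + (exp(I*pi/3)) + (exp(2*I*pi/3)) + (-1) + (exp(-2*I*pi/3)) + (exp(-I*pi/3))] = 0/6 = 0
  <chi_0*chi_5, chi_5> = (1/6)[1*(1)*conj(1) + 1*(exp(-I*pi/3))*conj(exp(-I*pi/3)) + 1*(exp(-2*I*pi/3))*conj(exp(-2*I*pi/3)) + 1*(-1)*conj(-1) + 1*(exp(2*I*pi/3))*conj(exp(2*I*pi/3)) + 1*(exp(I*pi/3))*conj(exp(I*pi/3))]
      = (1/6)[(1) + (1) + (1) + (1) + (1) + (1)] = 6/6 = 1
(Exp terms are combined using exp(i*s)*conj(exp(i*t)) = exp(i*(s-t)), and sums of them are collapsed using the identity that for every m > 1 the m distinct m-th roots of unity sum to 0, e.g. 1 + exp(2*I*pi/3) + exp(-2*I*pi/3) = 0.)
Hence the multiplicities are chi_5: 1. Dimension check: dim(chi_0)*dim(chi_5) = 1*1 = 1 and sum (mult * dim) = 1*1 = 1.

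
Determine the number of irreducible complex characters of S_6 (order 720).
11

Why: The number of irreducible complex representations of a finite group equals its number of conjugacy classes. Conjugacy classes in S_6 correspond to cycle types, i.e. partitions of 6; there are p(6) = 11 of them, so S_6 (order 720) has exactly 11 irreducible complex representations.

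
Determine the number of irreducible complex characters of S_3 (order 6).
3

Details: The number of irreducible complex representations of a finite group equals its number of conjugacy classes. Conjugacy classes in S_3 correspond to cycle types, i.e. partitions of 3; there are p(3) = 3 of them, so S_3 (order 6) has exactly 3 irreducible complex representations.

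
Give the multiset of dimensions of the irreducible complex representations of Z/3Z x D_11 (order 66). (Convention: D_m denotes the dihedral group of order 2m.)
Dimensions: 1, 1, 1, 1, 1, 1, 2, 2, 2, 2, 2, 2, 2, 2, 2, 2, 2, 2, 2, 2, 2

Proof sketch: There are 21 irreducibles (= number of conjugacy classes). Their dimensions d_i satisfy sum d_i^2 = |G| = 66: 1 + 1 + 1 + 1 + 1 + 1 + 4 + 4 + 4 + 4 + 4 + 4 + 4 + 4 + 4 + 4 + 4 + 4 + 4 + 4 + 4 = 66. (For the product with Z/3Z: each of the 3 1-dim characters of Z/3Z tensors with each irrep of D_11, giving 3 copies of each D_11-dimension.)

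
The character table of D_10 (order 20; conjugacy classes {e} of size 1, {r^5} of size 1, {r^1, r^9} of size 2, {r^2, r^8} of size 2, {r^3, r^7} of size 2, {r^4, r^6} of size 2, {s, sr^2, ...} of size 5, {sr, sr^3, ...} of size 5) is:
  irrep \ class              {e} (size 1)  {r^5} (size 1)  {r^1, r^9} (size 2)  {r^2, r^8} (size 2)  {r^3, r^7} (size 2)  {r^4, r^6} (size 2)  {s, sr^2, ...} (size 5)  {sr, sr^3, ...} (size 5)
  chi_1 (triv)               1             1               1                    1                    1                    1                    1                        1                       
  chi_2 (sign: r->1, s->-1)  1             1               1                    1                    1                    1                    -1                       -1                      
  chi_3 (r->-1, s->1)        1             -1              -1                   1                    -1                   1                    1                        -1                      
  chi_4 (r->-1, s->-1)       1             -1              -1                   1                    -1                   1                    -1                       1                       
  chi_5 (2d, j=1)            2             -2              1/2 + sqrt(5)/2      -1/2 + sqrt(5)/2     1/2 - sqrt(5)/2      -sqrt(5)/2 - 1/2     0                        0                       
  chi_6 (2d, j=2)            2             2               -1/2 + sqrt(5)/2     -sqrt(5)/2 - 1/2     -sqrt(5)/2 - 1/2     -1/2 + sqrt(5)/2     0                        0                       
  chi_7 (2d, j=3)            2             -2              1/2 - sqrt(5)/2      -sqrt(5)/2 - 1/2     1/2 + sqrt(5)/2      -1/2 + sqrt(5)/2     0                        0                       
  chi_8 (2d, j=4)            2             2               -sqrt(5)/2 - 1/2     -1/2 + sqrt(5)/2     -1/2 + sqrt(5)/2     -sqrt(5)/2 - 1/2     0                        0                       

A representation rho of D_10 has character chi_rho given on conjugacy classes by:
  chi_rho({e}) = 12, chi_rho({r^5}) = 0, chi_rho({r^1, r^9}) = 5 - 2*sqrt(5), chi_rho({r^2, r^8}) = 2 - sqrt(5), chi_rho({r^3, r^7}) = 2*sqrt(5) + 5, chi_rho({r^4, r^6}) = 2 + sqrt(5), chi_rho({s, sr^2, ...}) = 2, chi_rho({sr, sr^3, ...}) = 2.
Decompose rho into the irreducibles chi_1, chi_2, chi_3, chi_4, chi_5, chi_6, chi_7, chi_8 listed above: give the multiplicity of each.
Multiplicities: chi_1: 3, chi_2: 1, chi_3: 0, chi_4: 0, chi_5: 0, chi_6: 0, chi_7: 3, chi_8: 1.

Working: Use <chi_rho, chi> = (1/|G|) sum_C |C| * chi_rho(C) * conj(chi(C)) with |G| = 20 for each irreducible chi in the table:
  <chi_rho, chi_1> = (1/20)[1*(12)*conj(1) + 1*(0)*conj(1) + 2*(5 - 2*sqrt(5))*conj(1) + 2*(2 - sqrt(5))*conj(1) + 2*(2*sqrt(5) + 5)*conj(1) + 2*(2 + sqrt(5))*conj(1) + 5*(2)*conj(1) + 5*(2)*conj(1)]
      = (1/20)[(12) + (0) + (10 - 4*sqrt(5)) + (4 - 2*sqrt(5)) + (4*sqrt(5) + 10) + (4 + 2*sqrt(5)) + (10) + (10)] = 60/20 = 3
  <chi_rho, chi_2> = (1/20)[1*(12)*conj(1) + 1*(0)*conj(1) + 2*(5 - 2*sqrt(5))*conj(1) + 2*(2 - sqrt(5))*conj(1) + 2*(2*sqrt(5) + 5)*conj(1) + 2*(2 + sqrt(5))*conj(1) + 5*(2)*conj(-1) + 5*(2)*conj(-1)]
      = (1/20)[(12) + (0) + (10 - 4*sqrt(5)) + (4 - 2*sqrt(5)) + (4*sqrt(5) + 10) + (4 + 2*sqrt(5)) + (-10) + (-10)] = 20/20 = 1
  <chi_rho, chi_3> = (1/20)[1*(12)*conj(1) + 1*(0)*conj(-1) + 2*(5 - 2*sqrt(5))*conj(-1) + 2*(2 - sqrt(5))*conj(1) + 2*(2*sqrt(5) + 5)*conj(-1) + 2*(2 + sqrt(5))*conj(1) + 5*(2)*conj(1) + 5*(2)*conj(-1)]
      = (1/20)[(12) + (0) + (-10 + 4*sqrt(5)) + (4 - 2*sqrt(5)) + (-10 - 4*sqrt(5)) + (4 + 2*sqrt(5)) + (10) + (-10)] = 0/20 = 0
  <chi_rho, chi_4> = (1/20)[1*(12)*conj(1) + 1*(0)*conj(-1) + 2*(5 - 2*sqrt(5))*conj(-1) + 2*(2 - sqrt(5))*conj(1) + 2*(2*sqrt(5) + 5)*conj(-1) + 2*(2 + sqrt(5))*conj(1) + 5*(2)*conj(-1) + 5*(2)*conj(1)]
      = (1/20)[(12) + (0) + (-10 + 4*sqrt(5)) + (4 - 2*sqrt(5)) + (-10 - 4*sqrt(5)) + (4 + 2*sqrt(5)) + (-10) + (10)] = 0/20 = 0
  <chi_rho, chi_5> = (1/20)[1*(12)*conj(2) + 1*(0)*conj(-2) + 2*(5 - 2*sqrt(5))*conj(1/2 + sqrt(5)/2) + 2*(2 - sqrt(5))*conj(-1/2 + sqrt(5)/2) + 2*(2*sqrt(5) + 5)*conj(1/2 - sqrt(5)/2) + 2*(2 + sqrt(5))*conj(-sqrt(5)/2 - 1/2) + 5*(2)*conj(0) + 5*(2)*conj(0)]
      = (1/20)[(24) + (0) + (-5 + 3*sqrt(5)) + (-7 + 3*sqrt(5)) + (-3*sqrt(5) - 5) + (-7 - 3*sqrt(5)) + (0) + (0)] = 0/20 = 0
  <chi_rho, chi_6> = (1/20)[1*(12)*conj(2) + 1*(0)*conj(2) + 2*(5 - 2*sqrt(5))*conj(-1/2 + sqrt(5)/2) + 2*(2 - sqrt(5))*conj(-sqrt(5)/2 - 1/2) + 2*(2*sqrt(5) + 5)*conj(-sqrt(5)/2 - 1/2) + 2*(2 + sqrt(5))*conj(-1/2 + sqrt(5)/2) + 5*(2)*conj(0) + 5*(2)*conj(0)]
      = (1/20)[(24) + (0) + (-15 + 7*sqrt(5)) + (3 - sqrt(5)) + (-7*sqrt(5) - 15) + (sqrt(5) + 3) + (0) + (0)] = 0/20 = 0
  <chi_rho, chi_7> = (1/20)[1*(12)*conj(2) + 1*(0)*conj(-2) + 2*(5 - 2*sqrt(5))*conj(1/2 - sqrt(5)/2) + 2*(2 - sqrt(5))*conj(-sqrt(5)/2 - 1/2) + 2*(2*sqrt(5) + 5)*conj(1/2 + sqrt(5)/2) + 2*(2 + sqrt(5))*conj(-1/2 + sqrt(5)/2) + 5*(2)*conj(0) + 5*(2)*conj(0)]
      = (1/20)[(24) + (0) + (15 - 7*sqrt(5)) + (3 - sqrt(5)) + (15 + 7*sqrt(5)) + (sqrt(5) + 3) + (0) + (0)] = 60/20 = 3
  <chi_rho, chi_8> = (1/20)[1*(12)*conj(2) + 1*(0)*conj(2) + 2*(5 - 2*sqrt(5))*conj(-sqrt(5)/2 - 1/2) + 2*(2 - sqrt(5))*conj(-1/2 + sqrt(5)/2) + 2*(2*sqrt(5) + 5)*conj(-1/2 + sqrt(5)/2) + 2*(2 + sqrt(5))*conj(-sqrt(5)/2 - 1/2) + 5*(2)*conj(0) + 5*(2)*conj(0)]
      = (1/20)[(24) + (0) + (5 - 3*sqrt(5)) + (-7 + 3*sqrt(5)) + (5 + 3*sqrt(5)) + (-7 - 3*sqrt(5)) + (0) + (0)] = 20/20 = 1
Dimension check: dim(rho) = sum (mult * dim) = 3*1 + 1*1 + 0*1 + 0*1 + 0*2 + 0*2 + 3*2 + 1*2 = 12 = chi_rho(e) = 12.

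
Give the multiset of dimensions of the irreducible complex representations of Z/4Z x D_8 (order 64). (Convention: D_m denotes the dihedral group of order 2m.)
Dimensions: 1, 1, 1, 1, 1, 1, 1, 1, 1, 1, 1, 1, 1, 1, 1, 1, 2, 2, 2, 2, 2, 2, 2, 2, 2, 2, 2, 2

Why: There are 28 irreducibles (= number of conjugacy classes). Their dimensions d_i satisfy sum d_i^2 = |G| = 64: 1 + 1 + 1 + 1 + 1 + 1 + 1 + 1 + 1 + 1 + 1 + 1 + 1 + 1 + 1 + 1 + 4 + 4 + 4 + 4 + 4 + 4 + 4 + 4 + 4 + 4 + 4 + 4 = 64. (For the product with Z/4Z: each of the 4 1-dim characters of Z/4Z tensors with each irrep of D_8, giving 4 copies of each D_8-dimension.)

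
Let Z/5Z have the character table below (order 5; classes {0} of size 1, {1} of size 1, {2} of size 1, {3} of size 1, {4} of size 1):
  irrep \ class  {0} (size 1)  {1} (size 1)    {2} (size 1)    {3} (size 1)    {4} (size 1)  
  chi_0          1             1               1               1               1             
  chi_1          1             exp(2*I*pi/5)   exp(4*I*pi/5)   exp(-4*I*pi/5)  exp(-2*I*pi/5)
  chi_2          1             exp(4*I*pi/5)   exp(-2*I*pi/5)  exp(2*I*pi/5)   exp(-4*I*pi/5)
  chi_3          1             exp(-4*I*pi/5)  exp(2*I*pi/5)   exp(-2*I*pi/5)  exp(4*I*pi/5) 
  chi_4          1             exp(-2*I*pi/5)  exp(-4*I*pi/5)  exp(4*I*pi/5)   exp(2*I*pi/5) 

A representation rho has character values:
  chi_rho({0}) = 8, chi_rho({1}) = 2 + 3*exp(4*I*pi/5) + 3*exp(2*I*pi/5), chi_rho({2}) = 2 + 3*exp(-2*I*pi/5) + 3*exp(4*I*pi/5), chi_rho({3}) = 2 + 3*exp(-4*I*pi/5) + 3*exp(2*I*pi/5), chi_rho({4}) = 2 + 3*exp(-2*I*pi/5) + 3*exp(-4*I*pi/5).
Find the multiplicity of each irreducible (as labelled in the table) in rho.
Multiplicities: chi_0: 2, chi_1: 3, chi_2: 3, chi_3: 0, chi_4: 0.

Explanation: Use <chi_rho, chi> = (1/|G|) sum_C |C| * chi_rho(C) * conj(chi(C)) with |G| = 5 for each irreducible chi in the table:
  <chi_rho, chi_0> = (1/5)[1*(8)*conj(1) + 1*(2 + 3*exp(4*I*pi/5) + 3*exp(2*I*pi/5))*conj(1) + 1*(2 + 3*exp(-2*I*pi/5) + 3*exp(4*I*pi/5))*conj(1) + 1*(2 + 3*exp(-4*I*pi/5) + 3*exp(2*I*pi/5))*conj(1) + 1*(2 + 3*exp(-2*I*pi/5) + 3*exp(-4*I*pi/5))*conj(1)]
      = (1/5)[(8) + (2 + 3*exp(4*I*pi/5) + 3*exp(2*I*pi/5)) + (2 + 3*exp(-2*I*pi/5) + 3*exp(4*I*pi/5)) + (2 + 3*exp(-4*I*pi/5) + 3*exp(2*I*pi/5)) + (2 + 3*exp(-2*I*pi/5) + 3*exp(-4*I*pi/5))] = 10/5 = 2
  <chi_rho, chi_1> = (1/5)[1*(8)*conj(1) + 1*(2 + 3*exp(4*I*pi/5) + 3*exp(2*I*pi/5))*conj(exp(2*I*pi/5)) + 1*(2 + 3*exp(-2*I*pi/5) + 3*exp(4*I*pi/5))*conj(exp(4*I*pi/5)) + 1*(2 + 3*exp(-4*I*pi/5) + 3*exp(2*I*pi/5))*conj(exp(-4*I*pi/5)) + 1*(2 + 3*exp(-2*I*pi/5) + 3*exp(-4*I*pi/5))*conj(exp(-2*I*pi/5))]
      = (1/5)[(8) + (3 + 2*exp(-2*I*pi/5) + 3*exp(2*I*pi/5)) + (3 + 2*exp(-4*I*pi/5) + 3*exp(4*I*pi/5)) + (3 + 3*exp(-4*I*pi/5) + 2*exp(4*I*pi/5)) + (3 + 3*exp(-2*I*pi/5) + 2*exp(2*I*pi/5))] = 15/5 = 3
  <chi_rho, chi_2> = (1/5)[1*(8)*conj(1) + 1*(2 + 3*exp(4*I*pi/5) + 3*exp(2*I*pi/5))*conj(exp(4*I*pi/5)) + 1*(2 + 3*exp(-2*I*pi/5) + 3*exp(4*I*pi/5))*conj(exp(-2*I*pi/5)) + 1*(2 + 3*exp(-4*I*pi/5) + 3*exp(2*I*pi/5))*conj(exp(2*I*pi/5)) + 1*(2 + 3*exp(-2*I*pi/5) + 3*exp(-4*I*pi/5))*conj(exp(-4*I*pi/5))]
      = (1/5)[(8) + (3 + 3*exp(-2*I*pi/5) + 2*exp(-4*I*pi/5)) + (3 + 3*exp(-4*I*pi/5) + 2*exp(2*I*pi/5)) + (3 + 2*exp(-2*I*pi/5) + 3*exp(4*I*pi/5)) + (3 + 2*exp(4*I*pi/5) + 3*exp(2*I*pi/5))] = 15/5 = 3
  <chi_rho, chi_3> = (1/5)[1*(8)*conj(1) + 1*(2 + 3*exp(4*I*pi/5) + 3*exp(2*I*pi/5))*conj(exp(-4*I*pi/5)) + 1*(2 + 3*exp(-2*I*pi/5) + 3*exp(4*I*pi/5))*conj(exp(2*I*pi/5)) + 1*(2 + 3*exp(-4*I*pi/5) + 3*exp(2*I*pi/5))*conj(exp(-2*I*pi/5)) + 1*(2 + 3*exp(-2*I*pi/5) + 3*exp(-4*I*pi/5))*conj(exp(4*I*pi/5))]
      = (1/5)[(8) + (3*exp(-2*I*pi/5) + 3*exp(-4*I*pi/5) + 2*exp(4*I*pi/5)) + (2*exp(-2*I*pi/5) + 3*exp(-4*I*pi/5) + 3*exp(2*I*pi/5)) + (3*exp(-2*I*pi/5) + 3*exp(4*I*pi/5) + 2*exp(2*I*pi/5)) + (2*exp(-4*I*pi/5) + 3*exp(4*I*pi/5) + 3*exp(2*I*pi/5))] = 0/5 = 0
  <chi_rho, chi_4> = (1/5)[1*(8)*conj(1) + 1*(2 + 3*exp(4*I*pi/5) + 3*exp(2*I*pi/5))*conj(exp(-2*I*pi/5)) + 1*(2 + 3*exp(-2*I*pi/5) + 3*exp(4*I*pi/5))*conj(exp(-4*I*pi/5)) + 1*(2 + 3*exp(-4*I*pi/5) + 3*exp(2*I*pi/5))*conj(exp(4*I*pi/5)) + 1*(2 + 3*exp(-2*I*pi/5) + 3*exp(-4*I*pi/5))*conj(exp(2*I*pi/5))]
      = (1/5)[(8) + (3*exp(-4*I*pi/5) + 3*exp(4*I*pi/5) + 2*exp(2*I*pi/5)) + (3*exp(-2*I*pi/5) + 2*exp(4*I*pi/5) + 3*exp(2*I*pi/5)) + (3*exp(-2*I*pi/5) + 2*exp(-4*I*pi/5) + 3*exp(2*I*pi/5)) + (2*exp(-2*I*pi/5) + 3*exp(-4*I*pi/5) + 3*exp(4*I*pi/5))] = 0/5 = 0
(Exp terms are combined using exp(i*s)*conj(exp(i*t)) = exp(i*(s-t)), and sums of them are collapsed using the identity that for every m > 1 the m distinct m-th roots of unity sum to 0, e.g. 1 + exp(2*I*pi/3) + exp(-2*I*pi/3) = 0.)
Dimension check: dim(rho) = sum (mult * dim) = 2*1 + 3*1 + 3*1 + 0*1 + 0*1 = 8 = chi_rho(e) = 8.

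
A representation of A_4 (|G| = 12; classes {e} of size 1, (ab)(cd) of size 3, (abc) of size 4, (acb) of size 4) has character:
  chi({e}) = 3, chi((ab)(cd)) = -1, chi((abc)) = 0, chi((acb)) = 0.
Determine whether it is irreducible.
Irreducible: <chi, chi> = 1.

Working: <chi, chi> = (1/|G|) sum_C |C| * |chi(C)|^2 = (1/12)[1*|3|^2 + 3*|-1|^2 + 4*|0|^2 + 4*|0|^2]
  = (1/12)[(9) + (3) + (0) + (0)] = 12/12 = 1.
(Exp terms are combined using exp(i*s)*conj(exp(i*t)) = exp(i*(s-t)), and sums of them are collapsed using the identity that for every m > 1 the m distinct m-th roots of unity sum to 0, e.g. 1 + exp(2*I*pi/3) + exp(-2*I*pi/3) = 0.)
A character is irreducible iff <chi, chi> = 1, so this representation is irreducible.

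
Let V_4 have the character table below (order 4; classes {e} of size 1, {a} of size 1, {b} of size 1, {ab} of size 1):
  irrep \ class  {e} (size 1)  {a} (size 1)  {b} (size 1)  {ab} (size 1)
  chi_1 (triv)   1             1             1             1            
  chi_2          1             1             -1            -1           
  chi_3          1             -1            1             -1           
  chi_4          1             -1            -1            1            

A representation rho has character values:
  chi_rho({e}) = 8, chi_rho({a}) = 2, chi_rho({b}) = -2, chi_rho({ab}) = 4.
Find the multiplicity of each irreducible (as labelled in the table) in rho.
Multiplicities: chi_1: 3, chi_2: 2, chi_3: 0, chi_4: 3.

Proof sketch: Use <chi_rho, chi> = (1/|G|) sum_C |C| * chi_rho(C) * conj(chi(C)) with |G| = 4 for each irreducible chi in the table:
  <chi_rho, chi_1> = (1/4)[1*(8)*conj(1) + 1*(2)*conj(1) + 1*(-2)*conj(1) + 1*(4)*conj(1)]
      = (1/4)[(8) + (2) + (-2) + (4)] = 12/4 = 3
  <chi_rho, chi_2> = (1/4)[1*(8)*conj(1) + 1*(2)*conj(1) + 1*(-2)*conj(-1) + 1*(4)*conj(-1)]
      = (1/4)[(8) + (2) + (2) + (-4)] = 8/4 = 2
  <chi_rho, chi_3> = (1/4)[1*(8)*conj(1) + 1*(2)*conj(-1) + 1*(-2)*conj(1) + 1*(4)*conj(-1)]
      = (1/4)[(8) + (-2) + (-2) + (-4)] = 0/4 = 0
  <chi_rho, chi_4> = (1/4)[1*(8)*conj(1) + 1*(2)*conj(-1) + 1*(-2)*conj(-1) + 1*(4)*conj(1)]
      = (1/4)[(8) + (-2) + (2) + (4)] = 12/4 = 3
Dimension check: dim(rho) = sum (mult * dim) = 3*1 + 2*1 + 0*1 + 3*1 = 8 = chi_rho(e) = 8.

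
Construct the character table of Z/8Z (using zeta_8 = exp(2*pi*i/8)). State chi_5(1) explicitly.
Character table of Z/8Z (irreps indexed chi_0,...,chi_7 with chi_k(m) = zeta_8^(k*m), zeta_8 = exp(2*pi*i/8)):
  irrep \ class  {0} (size 1)  {1} (size 1)    {2} (size 1)  {3} (size 1)    {4} (size 1)  {5} (size 1)    {6} (size 1)  {7} (size 1)  
  chi_0          1             1               1             1               1             1               1             1             
  chi_1          1             exp(I*pi/4)     I             exp(3*I*pi/4)   -1            exp(-3*I*pi/4)  -I            exp(-I*pi/4)  
  chi_2          1             I               -1            -I              1             I               -1            -I            
  chi_3          1             exp(3*I*pi/4)   -I            exp(I*pi/4)     -1            exp(-I*pi/4)    I             exp(-3*I*pi/4)
  chi_4          1             -1              1             -1              1             -1              1             -1            
  chi_5          1             exp(-3*I*pi/4)  I             exp(-I*pi/4)    -1            exp(I*pi/4)     -I            exp(3*I*pi/4) 
  chi_6          1             -I              -1            I               1             -I              -1            I             
  chi_7          1             exp(-I*pi/4)    -I            exp(-3*I*pi/4)  -1            exp(3*I*pi/4)   I             exp(I*pi/4)   

Spot check: chi_5(1) = zeta_8^(5*1) = zeta_8^5 = exp(-3*I*pi/4).

Solution. Z/8Z is abelian, so all 8 irreducible complex representations are 1-dimensional. They are given by chi_k(m) = zeta_8^(k*m) for k = 0,...,7. Row orthogonality: sum_m chi_k(m) conj(chi_l(m)) = 8 * [k = l].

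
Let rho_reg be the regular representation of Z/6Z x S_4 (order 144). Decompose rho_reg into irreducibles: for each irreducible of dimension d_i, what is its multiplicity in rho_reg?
Each irreducible V_i of dimension d_i appears with multiplicity d_i, i.e. rho_reg = (direct sum over all irreducibles V_i) d_i V_i. The irreducible dimensions for Z/6Z x S_4 are 1, 1, 1, 1, 1, 1, 1, 1, 1, 1, 1, 1, 2, 2, 2, 2, 2, 2, 3, 3, 3, 3, 3, 3, 3, 3, 3, 3, 3, 3: 12 irreducibles of dimension 1, each with multiplicity 1; 6 irreducibles of dimension 2, each with multiplicity 2; 12 irreducibles of dimension 3, each with multiplicity 3. Total dimension 12*1*1 + 6*2*2 + 12*3*3 = 144 = |G|.

Derivation: General theorem: in the regular representation of a finite group G, each irreducible appears with multiplicity equal to its dimension. Check: dim(rho_reg) = sum d_i^2 = 1 + 1 + 1 + 1 + 1 + 1 + 1 + 1 + 1 + 1 + 1 + 1 + 4 + 4 + 4 + 4 + 4 + 4 + 9 + 9 + 9 + 9 + 9 + 9 + 9 + 9 + 9 + 9 + 9 + 9 = 144 = |G|.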